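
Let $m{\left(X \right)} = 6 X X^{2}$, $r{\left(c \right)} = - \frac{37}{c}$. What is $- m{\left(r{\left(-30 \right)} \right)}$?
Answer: $- \frac{50653}{4500} \approx -11.256$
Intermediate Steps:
$m{\left(X \right)} = 6 X^{3}$
$- m{\left(r{\left(-30 \right)} \right)} = - 6 \left(- \frac{37}{-30}\right)^{3} = - 6 \left(\left(-37\right) \left(- \frac{1}{30}\right)\right)^{3} = - 6 \left(\frac{37}{30}\right)^{3} = - \frac{6 \cdot 50653}{27000} = \left(-1\right) \frac{50653}{4500} = - \frac{50653}{4500}$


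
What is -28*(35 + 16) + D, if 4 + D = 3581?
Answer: 2149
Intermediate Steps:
D = 3577 (D = -4 + 3581 = 3577)
-28*(35 + 16) + D = -28*(35 + 16) + 3577 = -28*51 + 3577 = -1428 + 3577 = 2149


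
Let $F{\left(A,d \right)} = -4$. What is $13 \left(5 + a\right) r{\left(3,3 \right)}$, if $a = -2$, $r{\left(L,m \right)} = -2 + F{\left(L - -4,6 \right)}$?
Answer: $-234$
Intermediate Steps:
$r{\left(L,m \right)} = -6$ ($r{\left(L,m \right)} = -2 - 4 = -6$)
$13 \left(5 + a\right) r{\left(3,3 \right)} = 13 \left(5 - 2\right) \left(-6\right) = 13 \cdot 3 \left(-6\right) = 13 \left(-18\right) = -234$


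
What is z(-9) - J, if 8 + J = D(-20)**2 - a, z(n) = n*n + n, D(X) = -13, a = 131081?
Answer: 130992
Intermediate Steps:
z(n) = n + n**2 (z(n) = n**2 + n = n + n**2)
J = -130920 (J = -8 + ((-13)**2 - 1*131081) = -8 + (169 - 131081) = -8 - 130912 = -130920)
z(-9) - J = -9*(1 - 9) - 1*(-130920) = -9*(-8) + 130920 = 72 + 130920 = 130992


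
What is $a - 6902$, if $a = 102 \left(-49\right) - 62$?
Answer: $-11962$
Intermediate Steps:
$a = -5060$ ($a = -4998 - 62 = -5060$)
$a - 6902 = -5060 - 6902 = -11962$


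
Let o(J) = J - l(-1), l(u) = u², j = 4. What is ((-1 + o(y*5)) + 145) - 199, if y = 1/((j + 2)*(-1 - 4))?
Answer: -337/6 ≈ -56.167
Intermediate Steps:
y = -1/30 (y = 1/((4 + 2)*(-1 - 4)) = 1/(6*(-5)) = 1/(-30) = -1/30 ≈ -0.033333)
o(J) = -1 + J (o(J) = J - 1*(-1)² = J - 1*1 = J - 1 = -1 + J)
((-1 + o(y*5)) + 145) - 199 = ((-1 + (-1 - 1/30*5)) + 145) - 199 = ((-1 + (-1 - ⅙)) + 145) - 199 = ((-1 - 7/6) + 145) - 199 = (-13/6 + 145) - 199 = 857/6 - 199 = -337/6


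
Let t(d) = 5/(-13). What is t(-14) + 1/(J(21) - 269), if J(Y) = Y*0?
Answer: -1358/3497 ≈ -0.38833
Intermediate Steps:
J(Y) = 0
t(d) = -5/13 (t(d) = 5*(-1/13) = -5/13)
t(-14) + 1/(J(21) - 269) = -5/13 + 1/(0 - 269) = -5/13 + 1/(-269) = -5/13 - 1/269 = -1358/3497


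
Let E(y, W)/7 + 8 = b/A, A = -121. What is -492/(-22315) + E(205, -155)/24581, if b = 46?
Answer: 1304964222/66371526815 ≈ 0.019662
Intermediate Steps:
E(y, W) = -7098/121 (E(y, W) = -56 + 7*(46/(-121)) = -56 + 7*(46*(-1/121)) = -56 + 7*(-46/121) = -56 - 322/121 = -7098/121)
-492/(-22315) + E(205, -155)/24581 = -492/(-22315) - 7098/121/24581 = -492*(-1/22315) - 7098/121*1/24581 = 492/22315 - 7098/2974301 = 1304964222/66371526815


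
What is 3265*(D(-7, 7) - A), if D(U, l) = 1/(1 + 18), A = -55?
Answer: 3415190/19 ≈ 1.7975e+5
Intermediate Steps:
D(U, l) = 1/19
3265*(D(-7, 7) - A) = 3265*(1/19 - 1*(-55)) = 3265*(1/19 + 55) = 3265*(1046/19) = 3415190/19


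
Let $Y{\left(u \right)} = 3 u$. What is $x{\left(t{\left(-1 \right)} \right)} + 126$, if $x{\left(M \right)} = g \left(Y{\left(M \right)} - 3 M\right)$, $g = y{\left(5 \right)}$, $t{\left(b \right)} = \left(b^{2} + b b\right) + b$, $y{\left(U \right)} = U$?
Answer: $126$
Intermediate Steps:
$t{\left(b \right)} = b + 2 b^{2}$ ($t{\left(b \right)} = \left(b^{2} + b^{2}\right) + b = 2 b^{2} + b = b + 2 b^{2}$)
$g = 5$
$x{\left(M \right)} = 0$ ($x{\left(M \right)} = 5 \left(3 M - 3 M\right) = 5 \cdot 0 = 0$)
$x{\left(t{\left(-1 \right)} \right)} + 126 = 0 + 126 = 126$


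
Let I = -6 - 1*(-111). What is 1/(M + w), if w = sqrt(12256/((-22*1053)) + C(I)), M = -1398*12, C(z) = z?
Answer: -194316408/3259850850521 - 9*sqrt(173042441)/3259850850521 ≈ -5.9645e-5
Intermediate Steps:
I = 105 (I = -6 + 111 = 105)
M = -16776
w = sqrt(173042441)/1287 (w = sqrt(12256/((-22*1053)) + 105) = sqrt(12256/(-23166) + 105) = sqrt(12256*(-1/23166) + 105) = sqrt(-6128/11583 + 105) = sqrt(1210087/11583) = sqrt(173042441)/1287 ≈ 10.221)
1/(M + w) = 1/(-16776 + sqrt(173042441)/1287)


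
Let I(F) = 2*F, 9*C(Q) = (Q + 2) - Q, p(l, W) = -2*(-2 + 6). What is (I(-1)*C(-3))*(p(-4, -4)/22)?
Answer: 16/99 ≈ 0.16162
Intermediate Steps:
p(l, W) = -8 (p(l, W) = -2*4 = -8)
C(Q) = 2/9 (C(Q) = ((Q + 2) - Q)/9 = ((2 + Q) - Q)/9 = (⅑)*2 = 2/9)
(I(-1)*C(-3))*(p(-4, -4)/22) = ((2*(-1))*(2/9))*(-8/22) = (-2*2/9)*(-8*1/22) = -4/9*(-4/11) = 16/99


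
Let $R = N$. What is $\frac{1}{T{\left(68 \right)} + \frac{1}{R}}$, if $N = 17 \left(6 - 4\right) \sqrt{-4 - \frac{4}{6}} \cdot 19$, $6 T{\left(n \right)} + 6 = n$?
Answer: $\frac{543345432}{5614569491} + \frac{5814 i \sqrt{42}}{5614569491} \approx 0.096774 + 6.7109 \cdot 10^{-6} i$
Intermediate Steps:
$T{\left(n \right)} = -1 + \frac{n}{6}$
$N = \frac{646 i \sqrt{42}}{3}$ ($N = 17 \cdot 2 \sqrt{-4 - \frac{2}{3}} \cdot 19 = 17 \cdot 2 \sqrt{- \frac{14}{3}} \cdot 19 = 17 \cdot 2 \frac{i \sqrt{42}}{3} \cdot 19 = 17 \frac{2 i \sqrt{42}}{3} \cdot 19 = \frac{34 i \sqrt{42}}{3} \cdot 19 = \frac{646 i \sqrt{42}}{3} \approx 1395.5 i$)
$R = \frac{646 i \sqrt{42}}{3} \approx 1395.5 i$
$\frac{1}{T{\left(68 \right)} + \frac{1}{R}} = \frac{1}{\left(-1 + \frac{1}{6} \cdot 68\right) + \frac{1}{\frac{646}{3} i \sqrt{42}}} = \frac{1}{\left(-1 + \frac{34}{3}\right) - \frac{i \sqrt{42}}{9044}} = \frac{1}{\frac{31}{3} - \frac{i \sqrt{42}}{9044}}$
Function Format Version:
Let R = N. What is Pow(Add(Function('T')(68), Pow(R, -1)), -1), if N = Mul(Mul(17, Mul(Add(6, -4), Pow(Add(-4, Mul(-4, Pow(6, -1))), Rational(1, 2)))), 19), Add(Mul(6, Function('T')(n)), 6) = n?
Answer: Add(Rational(543345432, 5614569491), Mul(Rational(5814, 5614569491), I, Pow(42, Rational(1, 2)))) ≈ Add(0.096774, Mul(6.7109e-6, I))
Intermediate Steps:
Function('T')(n) = Add(-1, Mul(Rational(1, 6), n))
N = Mul(Rational(646, 3), I, Pow(42, Rational(1, 2))) (N = Mul(Mul(17, Mul(2, Pow(Add(-4, Mul(-4, Rational(1, 6))), Rational(1, 2)))), 19) = Mul(Mul(17, Mul(2, Pow(Add(-4, Rational(-2, 3)), Rational(1, 2)))), 19) = Mul(Mul(17, Mul(2, Pow(Rational(-14, 3), Rational(1, 2)))), 19) = Mul(Mul(17, Mul(2, Mul(Rational(1, 3), I, Pow(42, Rational(1, 2))))), 19) = Mul(Mul(17, Mul(Rational(2, 3), I, Pow(42, Rational(1, 2)))), 19) = Mul(Mul(Rational(34, 3), I, Pow(42, Rational(1, 2))), 19) = Mul(Rational(646, 3), I, Pow(42, Rational(1, 2))) ≈ Mul(1395.5, I))
R = Mul(Rational(646, 3), I, Pow(42, Rational(1, 2))) ≈ Mul(1395.5, I)
Pow(Add(Function('T')(68), Pow(R, -1)), -1) = Pow(Add(Add(-1, Mul(Rational(1, 6), 68)), Pow(Mul(Rational(646, 3), I, Pow(42, Rational(1, 2))), -1)), -1) = Pow(Add(Add(-1, Rational(34, 3)), Mul(Rational(-1, 9044), I, Pow(42, Rational(1, 2)))), -1) = Pow(Add(Rational(31, 3), Mul(Rational(-1, 9044), I, Pow(42, Rational(1, 2)))), -1)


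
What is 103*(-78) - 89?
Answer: -8123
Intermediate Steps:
103*(-78) - 89 = -8034 - 89 = -8123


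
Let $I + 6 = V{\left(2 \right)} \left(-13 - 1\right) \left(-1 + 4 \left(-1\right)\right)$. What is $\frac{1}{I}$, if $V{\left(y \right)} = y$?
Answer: $\frac{1}{134} \approx 0.0074627$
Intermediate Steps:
$I = 134$ ($I = -6 + 2 \left(-13 - 1\right) \left(-1 + 4 \left(-1\right)\right) = -6 + 2 \left(-14\right) \left(-1 - 4\right) = -6 - -140 = -6 + 140 = 134$)
$\frac{1}{I} = \frac{1}{134}$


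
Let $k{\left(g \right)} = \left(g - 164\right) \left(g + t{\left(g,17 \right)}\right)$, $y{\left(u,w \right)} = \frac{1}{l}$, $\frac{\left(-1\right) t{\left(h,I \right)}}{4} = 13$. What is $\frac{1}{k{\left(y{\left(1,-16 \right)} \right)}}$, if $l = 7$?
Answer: $\frac{49}{416361} \approx 0.00011769$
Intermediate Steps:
$t{\left(h,I \right)} = -52$ ($t{\left(h,I \right)} = \left(-4\right) 13 = -52$)
$y{\left(u,w \right)} = \frac{1}{7}$
$k{\left(g \right)} = \left(-164 + g\right) \left(-52 + g\right)$ ($k{\left(g \right)} = \left(g - 164\right) \left(g - 52\right) = \left(-164 + g\right) \left(-52 + g\right)$)
$\frac{1}{k{\left(y{\left(1,-16 \right)} \right)}} = \frac{1}{8528 + \left(\frac{1}{7}\right)^{2} - \frac{216}{7}} = \frac{1}{8528 + \frac{1}{49} - \frac{216}{7}} = \frac{1}{\frac{416361}{49}} = \frac{49}{416361}$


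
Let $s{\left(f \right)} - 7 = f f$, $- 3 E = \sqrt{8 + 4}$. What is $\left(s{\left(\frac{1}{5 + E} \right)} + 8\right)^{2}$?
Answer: $\frac{5753536704}{25411681} + \frac{9102240 \sqrt{3}}{25411681} \approx 227.03$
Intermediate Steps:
$E = - \frac{2 \sqrt{3}}{3}$ ($E = - \frac{\sqrt{8 + 4}}{3} = - \frac{\sqrt{12}}{3} = - \frac{2 \sqrt{3}}{3} \approx -1.1547$)
$s{\left(f \right)} = 7 + f^{2}$ ($s{\left(f \right)} = 7 + f f = 7 + f^{2}$)
$\left(s{\left(\frac{1}{5 + E} \right)} + 8\right)^{2} = \left(\left(7 + \left(\frac{1}{5 - \frac{2 \sqrt{3}}{3}}\right)^{2}\right) + 8\right)^{2} = \left(\left(7 + \frac{1}{\left(5 - \frac{2 \sqrt{3}}{3}\right)^{2}}\right) + 8\right)^{2} = \left(15 + \frac{1}{\left(5 - \frac{2 \sqrt{3}}{3}\right)^{2}}\right)^{2}$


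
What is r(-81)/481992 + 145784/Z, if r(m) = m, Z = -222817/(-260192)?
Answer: 870611373419219/5114095784 ≈ 1.7024e+5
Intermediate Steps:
Z = 222817/260192 (Z = -222817*(-1/260192) = 222817/260192 ≈ 0.85636)
r(-81)/481992 + 145784/Z = -81/481992 + 145784/(222817/260192) = -81*1/481992 + 145784*(260192/222817) = -27/160664 + 37931830528/222817 = 870611373419219/5114095784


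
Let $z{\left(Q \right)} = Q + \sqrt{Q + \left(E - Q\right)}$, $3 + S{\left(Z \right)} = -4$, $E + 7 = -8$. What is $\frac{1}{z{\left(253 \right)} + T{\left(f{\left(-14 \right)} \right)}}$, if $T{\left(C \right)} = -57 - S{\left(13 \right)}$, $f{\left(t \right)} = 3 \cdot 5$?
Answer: $\frac{203}{41224} - \frac{i \sqrt{15}}{41224} \approx 0.0049243 - 9.395 \cdot 10^{-5} i$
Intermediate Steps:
$E = -15$ ($E = -7 - 8 = -15$)
$S{\left(Z \right)} = -7$ ($S{\left(Z \right)} = -3 - 4 = -7$)
$f{\left(t \right)} = 15$
$z{\left(Q \right)} = Q + i \sqrt{15}$ ($z{\left(Q \right)} = Q + \sqrt{Q - \left(15 + Q\right)} = Q + \sqrt{-15} = Q + i \sqrt{15}$)
$T{\left(C \right)} = -50$ ($T{\left(C \right)} = -57 - -7 = -57 + 7 = -50$)
$\frac{1}{z{\left(253 \right)} + T{\left(f{\left(-14 \right)} \right)}} = \frac{1}{\left(253 + i \sqrt{15}\right) - 50} = \frac{1}{203 + i \sqrt{15}}$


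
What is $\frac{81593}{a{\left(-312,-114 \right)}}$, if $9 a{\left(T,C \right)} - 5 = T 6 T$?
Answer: $\frac{734337}{584069} \approx 1.2573$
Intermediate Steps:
$a{\left(T,C \right)} = \frac{5}{9} + \frac{2 T^{2}}{3}$ ($a{\left(T,C \right)} = \frac{5}{9} + \frac{T 6 T}{9} = \frac{5}{9} + \frac{6 T T}{9} = \frac{5}{9} + \frac{6 T^{2}}{9} = \frac{5}{9} + \frac{2 T^{2}}{3}$)
$\frac{81593}{a{\left(-312,-114 \right)}} = \frac{81593}{\frac{5}{9} + \frac{2 \left(-312\right)^{2}}{3}} = \frac{81593}{\frac{5}{9} + \frac{2}{3} \cdot 97344} = \frac{81593}{\frac{5}{9} + 64896} = \frac{81593}{\frac{584069}{9}} = 81593 \cdot \frac{9}{584069} = \frac{734337}{584069}$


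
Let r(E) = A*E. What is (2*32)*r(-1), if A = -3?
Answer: 192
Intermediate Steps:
r(E) = -3*E
(2*32)*r(-1) = (2*32)*(-3*(-1)) = 64*3 = 192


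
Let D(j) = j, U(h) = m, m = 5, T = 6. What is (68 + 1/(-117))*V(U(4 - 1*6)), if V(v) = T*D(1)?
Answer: 15910/39 ≈ 407.95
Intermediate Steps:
U(h) = 5
V(v) = 6 (V(v) = 6*1 = 6)
(68 + 1/(-117))*V(U(4 - 1*6)) = (68 + 1/(-117))*6 = (68 - 1/117)*6 = (7955/117)*6 = 15910/39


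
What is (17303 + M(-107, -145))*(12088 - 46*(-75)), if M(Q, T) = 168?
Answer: 271464398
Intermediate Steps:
(17303 + M(-107, -145))*(12088 - 46*(-75)) = (17303 + 168)*(12088 - 46*(-75)) = 17471*(12088 + 3450) = 17471*15538 = 271464398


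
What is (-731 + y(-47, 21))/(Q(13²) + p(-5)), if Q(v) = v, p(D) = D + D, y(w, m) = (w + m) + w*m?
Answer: -1744/159 ≈ -10.969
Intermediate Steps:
y(w, m) = m + w + m*w (y(w, m) = (m + w) + m*w = m + w + m*w)
p(D) = 2*D
(-731 + y(-47, 21))/(Q(13²) + p(-5)) = (-731 + (21 - 47 + 21*(-47)))/(13² + 2*(-5)) = (-731 + (21 - 47 - 987))/(169 - 10) = (-731 - 1013)/159 = -1744*1/159 = -1744/159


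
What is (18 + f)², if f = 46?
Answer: 4096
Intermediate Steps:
(18 + f)² = (18 + 46)² = 64² = 4096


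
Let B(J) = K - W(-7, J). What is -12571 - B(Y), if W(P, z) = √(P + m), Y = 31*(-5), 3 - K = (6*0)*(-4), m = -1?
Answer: -12574 + 2*I*√2 ≈ -12574.0 + 2.8284*I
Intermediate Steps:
K = 3 (K = 3 - 6*0*(-4) = 3 - 0*(-4) = 3 - 1*0 = 3 + 0 = 3)
Y = -155
W(P, z) = √(-1 + P) (W(P, z) = √(P - 1) = √(-1 + P))
B(J) = 3 - 2*I*√2 (B(J) = 3 - √(-1 - 7) = 3 - √(-8) = 3 - 2*I*√2)
-12571 - B(Y) = -12571 - (3 - 2*I*√2) = -12571 + (-3 + 2*I*√2) = -12574 + 2*I*√2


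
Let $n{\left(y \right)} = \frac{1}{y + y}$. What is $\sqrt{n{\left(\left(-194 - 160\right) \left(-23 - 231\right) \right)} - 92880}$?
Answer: $\frac{7 i \sqrt{15324985912578}}{89916} \approx 304.76 i$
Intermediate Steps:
$n{\left(y \right)} = \frac{1}{2 y}$
$\sqrt{n{\left(\left(-194 - 160\right) \left(-23 - 231\right) \right)} - 92880} = \sqrt{\frac{1}{2 \left(-194 - 160\right) \left(-23 - 231\right)} - 92880} = \sqrt{\frac{1}{2 \left(\left(-354\right) \left(-254\right)\right)} - 92880} = \sqrt{\frac{1}{2 \cdot 89916} - 92880} = \sqrt{\frac{1}{2} \cdot \frac{1}{89916} - 92880} = \sqrt{\frac{1}{179832} - 92880} = \sqrt{- \frac{16702796159}{179832}} = \frac{7 i \sqrt{15324985912578}}{89916}$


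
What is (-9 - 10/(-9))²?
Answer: 5041/81 ≈ 62.235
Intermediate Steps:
(-9 - 10/(-9))² = (-9 - 10*(-⅑))² = (-9 + 10/9)² = (-71/9)² = 5041/81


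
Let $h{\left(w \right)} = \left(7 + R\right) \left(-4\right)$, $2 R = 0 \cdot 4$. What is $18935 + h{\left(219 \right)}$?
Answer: $18907$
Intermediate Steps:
$R = 0$ ($R = \frac{0 \cdot 4}{2} = \frac{1}{2} \cdot 0 = 0$)
$h{\left(w \right)} = -28$ ($h{\left(w \right)} = \left(7 + 0\right) \left(-4\right) = 7 \left(-4\right) = -28$)
$18935 + h{\left(219 \right)} = 18935 - 28 = 18907$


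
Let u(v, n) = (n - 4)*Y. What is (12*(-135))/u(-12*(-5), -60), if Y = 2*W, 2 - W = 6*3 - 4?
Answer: -135/128 ≈ -1.0547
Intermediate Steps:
W = -12 (W = 2 - (6*3 - 4) = 2 - (18 - 4) = 2 - 1*14 = 2 - 14 = -12)
Y = -24 (Y = 2*(-12) = -24)
u(v, n) = 96 - 24*n (u(v, n) = (n - 4)*(-24) = (-4 + n)*(-24) = 96 - 24*n)
(12*(-135))/u(-12*(-5), -60) = (12*(-135))/(96 - 24*(-60)) = -1620/(96 + 1440) = -1620/1536 = -1620*1/1536 = -135/128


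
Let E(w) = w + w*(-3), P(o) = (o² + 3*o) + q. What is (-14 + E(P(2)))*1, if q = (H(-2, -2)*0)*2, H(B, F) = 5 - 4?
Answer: -34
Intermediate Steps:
H(B, F) = 1
q = 0 (q = (1*0)*2 = 0*2 = 0)
P(o) = o² + 3*o (P(o) = (o² + 3*o) + 0 = o² + 3*o)
E(w) = -2*w (E(w) = w - 3*w = -2*w)
(-14 + E(P(2)))*1 = (-14 - 4*(3 + 2))*1 = (-14 - 4*5)*1 = (-14 - 2*10)*1 = (-14 - 20)*1 = -34*1 = -34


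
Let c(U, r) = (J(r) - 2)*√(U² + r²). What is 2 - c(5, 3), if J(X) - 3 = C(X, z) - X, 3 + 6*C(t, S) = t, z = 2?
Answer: 2 + 2*√34 ≈ 13.662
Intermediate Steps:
C(t, S) = -½ + t/6
J(X) = 5/2 - 5*X/6 (J(X) = 3 + ((-½ + X/6) - X) = 3 + (-½ - 5*X/6) = 5/2 - 5*X/6)
c(U, r) = √(U² + r²)*(½ - 5*r/6) (c(U, r) = ((5/2 - 5*r/6) - 2)*√(U² + r²) = (½ - 5*r/6)*√(U² + r²) = √(U² + r²)*(½ - 5*r/6))
2 - c(5, 3) = 2 - √(5² + 3²)*(3 - 5*3)/6 = 2 - √(25 + 9)*(3 - 15)/6 = 2 - √34*(-12)/6 = 2 - (-2)*√34 = 2 + 2*√34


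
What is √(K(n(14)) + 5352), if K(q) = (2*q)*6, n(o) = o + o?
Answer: 6*√158 ≈ 75.419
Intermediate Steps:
n(o) = 2*o
K(q) = 12*q
√(K(n(14)) + 5352) = √(12*(2*14) + 5352) = √(12*28 + 5352) = √(336 + 5352) = √5688 = 6*√158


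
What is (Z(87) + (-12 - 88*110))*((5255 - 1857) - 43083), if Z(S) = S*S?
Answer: 84251255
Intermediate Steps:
Z(S) = S**2
(Z(87) + (-12 - 88*110))*((5255 - 1857) - 43083) = (87**2 + (-12 - 88*110))*((5255 - 1857) - 43083) = (7569 + (-12 - 9680))*(3398 - 43083) = (7569 - 9692)*(-39685) = -2123*(-39685) = 84251255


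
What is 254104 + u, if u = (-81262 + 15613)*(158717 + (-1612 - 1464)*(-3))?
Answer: -11025167201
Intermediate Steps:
u = -11025421305 (u = -65649*(158717 - 3076*(-3)) = -65649*(158717 + 9228) = -65649*167945 = -11025421305)
254104 + u = 254104 - 11025421305 = -11025167201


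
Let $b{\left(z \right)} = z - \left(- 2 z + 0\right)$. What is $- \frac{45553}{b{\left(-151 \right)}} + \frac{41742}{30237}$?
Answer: $\frac{465431729}{4565787} \approx 101.94$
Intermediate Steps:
$b{\left(z \right)} = 3 z$ ($b{\left(z \right)} = z - - 2 z = z + 2 z = 3 z$)
$- \frac{45553}{b{\left(-151 \right)}} + \frac{41742}{30237} = - \frac{45553}{3 \left(-151\right)} + \frac{41742}{30237} = - \frac{45553}{-453} + 41742 \cdot \frac{1}{30237} = \left(-45553\right) \left(- \frac{1}{453}\right) + \frac{13914}{10079} = \frac{45553}{453} + \frac{13914}{10079} = \frac{465431729}{4565787}$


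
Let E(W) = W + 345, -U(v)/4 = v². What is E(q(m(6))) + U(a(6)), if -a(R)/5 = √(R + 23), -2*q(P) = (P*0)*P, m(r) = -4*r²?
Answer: -2555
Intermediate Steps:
q(P) = 0 (q(P) = -P*0*P/2 = -0*P = -½*0 = 0)
a(R) = -5*√(23 + R) (a(R) = -5*√(R + 23) = -5*√(23 + R))
U(v) = -4*v²
E(W) = 345 + W
E(q(m(6))) + U(a(6)) = (345 + 0) - 4*(-5*√(23 + 6))² = 345 - 4*(-5*√29)² = 345 - 4*725 = 345 - 2900 = -2555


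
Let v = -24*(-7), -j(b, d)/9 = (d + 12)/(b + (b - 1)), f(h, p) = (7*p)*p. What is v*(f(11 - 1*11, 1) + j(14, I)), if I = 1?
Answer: 448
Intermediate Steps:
f(h, p) = 7*p²
j(b, d) = -9*(12 + d)/(-1 + 2*b) (j(b, d) = -9*(d + 12)/(b + (b - 1)) = -9*(12 + d)/(b + (-1 + b)) = -9*(12 + d)/(-1 + 2*b))
v = 168
v*(f(11 - 1*11, 1) + j(14, I)) = 168*(7*1² + 9*(-12 - 1*1)/(-1 + 2*14)) = 168*(7*1 + 9*(-12 - 1)/(-1 + 28)) = 168*(7 + 9*(-13)/27) = 168*(7 + 9*(1/27)*(-13)) = 168*(7 - 13/3) = 168*(8/3) = 448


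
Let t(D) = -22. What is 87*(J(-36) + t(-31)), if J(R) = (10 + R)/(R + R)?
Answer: -22591/12 ≈ -1882.6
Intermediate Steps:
J(R) = (10 + R)/(2*R) (J(R) = (10 + R)/((2*R)) = (10 + R)*(1/(2*R)) = (10 + R)/(2*R))
87*(J(-36) + t(-31)) = 87*((½)*(10 - 36)/(-36) - 22) = 87*((½)*(-1/36)*(-26) - 22) = 87*(13/36 - 22) = 87*(-779/36) = -22591/12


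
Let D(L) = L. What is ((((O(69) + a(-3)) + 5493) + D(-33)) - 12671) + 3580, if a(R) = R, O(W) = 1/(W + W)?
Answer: -501491/138 ≈ -3634.0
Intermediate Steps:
O(W) = 1/(2*W)
((((O(69) + a(-3)) + 5493) + D(-33)) - 12671) + 3580 = (((((½)/69 - 3) + 5493) - 33) - 12671) + 3580 = (((((½)*(1/69) - 3) + 5493) - 33) - 12671) + 3580 = ((((1/138 - 3) + 5493) - 33) - 12671) + 3580 = (((-413/138 + 5493) - 33) - 12671) + 3580 = ((757621/138 - 33) - 12671) + 3580 = (753067/138 - 12671) + 3580 = -995531/138 + 3580 = -501491/138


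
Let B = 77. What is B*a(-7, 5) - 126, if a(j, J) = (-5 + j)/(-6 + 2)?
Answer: 105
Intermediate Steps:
a(j, J) = 5/4 - j/4 (a(j, J) = (-5 + j)/(-4) = (-5 + j)*(-¼) = 5/4 - j/4)
B*a(-7, 5) - 126 = 77*(5/4 - ¼*(-7)) - 126 = 77*(5/4 + 7/4) - 126 = 77*3 - 126 = 231 - 126 = 105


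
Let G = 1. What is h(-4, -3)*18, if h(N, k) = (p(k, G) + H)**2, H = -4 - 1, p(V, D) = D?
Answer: 288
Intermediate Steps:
H = -5
h(N, k) = 16 (h(N, k) = (1 - 5)**2 = (-4)**2 = 16)
h(-4, -3)*18 = 16*18 = 288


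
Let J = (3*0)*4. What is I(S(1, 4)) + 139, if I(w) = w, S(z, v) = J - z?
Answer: 138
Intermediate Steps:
J = 0 (J = 0*4 = 0)
S(z, v) = -z (S(z, v) = 0 - z = -z)
I(S(1, 4)) + 139 = -1*1 + 139 = -1 + 139 = 138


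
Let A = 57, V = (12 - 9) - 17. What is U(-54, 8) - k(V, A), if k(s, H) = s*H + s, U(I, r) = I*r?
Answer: 380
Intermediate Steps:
V = -14 (V = 3 - 17 = -14)
k(s, H) = s + H*s (k(s, H) = H*s + s = s + H*s)
U(-54, 8) - k(V, A) = -54*8 - (-14)*(1 + 57) = -432 - (-14)*58 = -432 - 1*(-812) = -432 + 812 = 380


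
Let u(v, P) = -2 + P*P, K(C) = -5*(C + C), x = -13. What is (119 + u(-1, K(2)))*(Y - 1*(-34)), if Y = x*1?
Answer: 10857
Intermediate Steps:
K(C) = -10*C
u(v, P) = -2 + P**2
Y = -13 (Y = -13*1 = -13)
(119 + u(-1, K(2)))*(Y - 1*(-34)) = (119 + (-2 + (-10*2)**2))*(-13 - 1*(-34)) = (119 + (-2 + (-20)**2))*(-13 + 34) = (119 + (-2 + 400))*21 = (119 + 398)*21 = 517*21 = 10857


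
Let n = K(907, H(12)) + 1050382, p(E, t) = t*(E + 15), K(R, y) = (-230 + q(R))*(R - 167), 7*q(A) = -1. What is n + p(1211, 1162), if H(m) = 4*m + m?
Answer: 16132818/7 ≈ 2.3047e+6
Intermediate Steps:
q(A) = -1/7 (q(A) = (1/7)*(-1) = -1/7)
H(m) = 5*m
K(R, y) = 269037/7 - 1611*R/7 (K(R, y) = (-230 - 1/7)*(R - 167) = -1611*(-167 + R)/7 = 269037/7 - 1611*R/7)
p(E, t) = t*(15 + E)
n = 6160534/7 (n = (269037/7 - 1611/7*907) + 1050382 = (269037/7 - 1461177/7) + 1050382 = -1192140/7 + 1050382 = 6160534/7 ≈ 8.8008e+5)
n + p(1211, 1162) = 6160534/7 + 1162*(15 + 1211) = 6160534/7 + 1162*1226 = 6160534/7 + 1424612 = 16132818/7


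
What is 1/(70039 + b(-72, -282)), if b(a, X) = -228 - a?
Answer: 1/69883 ≈ 1.4310e-5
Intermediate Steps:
1/(70039 + b(-72, -282)) = 1/(70039 + (-228 - 1*(-72))) = 1/(70039 + (-228 + 72)) = 1/(70039 - 156) = 1/69883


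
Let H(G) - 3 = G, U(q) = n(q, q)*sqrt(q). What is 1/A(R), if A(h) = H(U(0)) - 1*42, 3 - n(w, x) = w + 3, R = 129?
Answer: -1/39 ≈ -0.025641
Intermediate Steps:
n(w, x) = -w (n(w, x) = 3 - (w + 3) = 3 - (3 + w) = 3 + (-3 - w) = -w)
U(q) = -q**(3/2) (U(q) = (-q)*sqrt(q) = -q**(3/2))
H(G) = 3 + G
A(h) = -39 (A(h) = (3 - 0**(3/2)) - 1*42 = (3 - 1*0) - 42 = (3 + 0) - 42 = 3 - 42 = -39)
1/A(R) = 1/(-39) = -1/39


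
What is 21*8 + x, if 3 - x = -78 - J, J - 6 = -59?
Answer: 196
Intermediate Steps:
J = -53 (J = 6 - 59 = -53)
x = 28 (x = 3 - (-78 - 1*(-53)) = 3 - (-78 + 53) = 3 - 1*(-25) = 3 + 25 = 28)
21*8 + x = 21*8 + 28 = 168 + 28 = 196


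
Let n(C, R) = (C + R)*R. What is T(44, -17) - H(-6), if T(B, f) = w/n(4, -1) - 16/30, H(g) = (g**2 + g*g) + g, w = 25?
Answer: -1123/15 ≈ -74.867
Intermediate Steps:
n(C, R) = R*(C + R)
H(g) = g + 2*g**2 (H(g) = (g**2 + g**2) + g = 2*g**2 + g = g + 2*g**2)
T(B, f) = -133/15 (T(B, f) = 25/((-(4 - 1))) - 16/30 = 25/((-1*3)) - 16*1/30 = 25/(-3) - 8/15 = 25*(-1/3) - 8/15 = -25/3 - 8/15 = -133/15)
T(44, -17) - H(-6) = -133/15 - (-6)*(1 + 2*(-6)) = -133/15 - (-6)*(1 - 12) = -133/15 - (-6)*(-11) = -133/15 - 1*66 = -133/15 - 66 = -1123/15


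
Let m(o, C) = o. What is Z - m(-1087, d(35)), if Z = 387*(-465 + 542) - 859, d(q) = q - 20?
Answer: 30027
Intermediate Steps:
d(q) = -20 + q
Z = 28940 (Z = 387*77 - 859 = 29799 - 859 = 28940)
Z - m(-1087, d(35)) = 28940 - 1*(-1087) = 28940 + 1087 = 30027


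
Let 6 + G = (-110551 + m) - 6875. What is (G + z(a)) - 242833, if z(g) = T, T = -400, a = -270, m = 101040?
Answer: -259625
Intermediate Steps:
z(g) = -400
G = -16392 (G = -6 + ((-110551 + 101040) - 6875) = -6 + (-9511 - 6875) = -6 - 16386 = -16392)
(G + z(a)) - 242833 = (-16392 - 400) - 242833 = -16792 - 242833 = -259625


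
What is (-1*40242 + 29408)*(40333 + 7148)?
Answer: -514409154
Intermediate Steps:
(-1*40242 + 29408)*(40333 + 7148) = (-40242 + 29408)*47481 = -10834*47481 = -514409154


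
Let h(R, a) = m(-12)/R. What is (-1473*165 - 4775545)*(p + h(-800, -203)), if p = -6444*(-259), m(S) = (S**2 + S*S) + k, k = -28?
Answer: -33504020018393/4 ≈ -8.3760e+12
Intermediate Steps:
m(S) = -28 + 2*S**2 (m(S) = (S**2 + S*S) - 28 = (S**2 + S**2) - 28 = 2*S**2 - 28 = -28 + 2*S**2)
h(R, a) = 260/R (h(R, a) = (-28 + 2*(-12)**2)/R = (-28 + 2*144)/R = (-28 + 288)/R = 260/R)
p = 1668996 (p = -358*(-4662) = 1668996)
(-1473*165 - 4775545)*(p + h(-800, -203)) = (-1473*165 - 4775545)*(1668996 + 260/(-800)) = (-243045 - 4775545)*(1668996 + 260*(-1/800)) = -5018590*(1668996 - 13/40) = -5018590*66759827/40 = -33504020018393/4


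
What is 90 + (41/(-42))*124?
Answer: -652/21 ≈ -31.048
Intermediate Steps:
90 + (41/(-42))*124 = 90 + (41*(-1/42))*124 = 90 - 41/42*124 = 90 - 2542/21 = -652/21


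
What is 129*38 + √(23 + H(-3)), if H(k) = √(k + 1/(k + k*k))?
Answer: 4902 + √(828 + 6*I*√102)/6 ≈ 4906.8 + 0.17537*I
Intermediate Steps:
H(k) = √(k + 1/(k + k²))
129*38 + √(23 + H(-3)) = 129*38 + √(23 + √((1 + (-3)²*(1 - 3))/((-3)*(1 - 3)))) = 4902 + √(23 + √(-⅓*(1 + 9*(-2))/(-2))) = 4902 + √(23 + √(-⅓*(-½)*(1 - 18))) = 4902 + √(23 + √(-⅓*(-½)*(-17))) = 4902 + √(23 + √(-17/6)) = 4902 + √(23 + I*√102/6)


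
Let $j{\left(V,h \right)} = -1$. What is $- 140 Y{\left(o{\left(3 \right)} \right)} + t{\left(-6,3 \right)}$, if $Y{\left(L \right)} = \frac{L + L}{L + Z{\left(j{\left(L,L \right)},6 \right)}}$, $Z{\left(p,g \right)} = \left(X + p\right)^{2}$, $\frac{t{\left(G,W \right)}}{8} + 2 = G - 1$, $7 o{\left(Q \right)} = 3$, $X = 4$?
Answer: $- \frac{932}{11} \approx -84.727$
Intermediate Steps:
$o{\left(Q \right)} = \frac{3}{7}$ ($o{\left(Q \right)} = \frac{1}{7} \cdot 3 = \frac{3}{7}$)
$t{\left(G,W \right)} = -24 + 8 G$ ($t{\left(G,W \right)} = -16 + 8 \left(G - 1\right) = -16 + 8 \left(-1 + G\right) = -16 + \left(-8 + 8 G\right) = -24 + 8 G$)
$Z{\left(p,g \right)} = \left(4 + p\right)^{2}$
$Y{\left(L \right)} = \frac{2 L}{9 + L}$ ($Y{\left(L \right)} = \frac{L + L}{L + \left(4 - 1\right)^{2}} = \frac{2 L}{L + 3^{2}} = \frac{2 L}{L + 9} = \frac{2 L}{9 + L}$)
$- 140 Y{\left(o{\left(3 \right)} \right)} + t{\left(-6,3 \right)} = - 140 \cdot 2 \cdot \frac{3}{7} \frac{1}{9 + \frac{3}{7}} + \left(-24 + 8 \left(-6\right)\right) = - 140 \cdot 2 \cdot \frac{3}{7} \frac{1}{\frac{66}{7}} - 72 = - 140 \cdot 2 \cdot \frac{3}{7} \cdot \frac{7}{66} - 72 = \left(-140\right) \frac{1}{11} - 72 = - \frac{140}{11} - 72 = - \frac{932}{11}$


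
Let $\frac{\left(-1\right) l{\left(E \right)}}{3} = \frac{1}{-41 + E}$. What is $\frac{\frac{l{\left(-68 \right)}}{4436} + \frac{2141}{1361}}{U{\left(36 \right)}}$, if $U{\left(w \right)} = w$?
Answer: $\frac{1035228967}{23690741904} \approx 0.043698$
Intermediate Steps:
$l{\left(E \right)} = - \frac{3}{-41 + E}$
$\frac{\frac{l{\left(-68 \right)}}{4436} + \frac{2141}{1361}}{U{\left(36 \right)}} = \frac{\frac{\left(-3\right) \frac{1}{-41 - 68}}{4436} + \frac{2141}{1361}}{36} = \left(- \frac{3}{-109} \cdot \frac{1}{4436} + 2141 \cdot \frac{1}{1361}\right) \frac{1}{36} = \left(\left(-3\right) \left(- \frac{1}{109}\right) \frac{1}{4436} + \frac{2141}{1361}\right) \frac{1}{36} = \left(\frac{3}{109} \cdot \frac{1}{4436} + \frac{2141}{1361}\right) \frac{1}{36} = \left(\frac{3}{483524} + \frac{2141}{1361}\right) \frac{1}{36} = \frac{1035228967}{658076164} \cdot \frac{1}{36} = \frac{1035228967}{23690741904}$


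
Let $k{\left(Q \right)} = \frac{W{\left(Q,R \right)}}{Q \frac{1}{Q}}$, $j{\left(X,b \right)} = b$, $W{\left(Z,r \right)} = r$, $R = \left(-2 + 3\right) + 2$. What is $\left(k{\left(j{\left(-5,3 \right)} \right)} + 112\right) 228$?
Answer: $26220$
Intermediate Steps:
$R = 3$ ($R = 1 + 2 = 3$)
$k{\left(Q \right)} = 3$ ($k{\left(Q \right)} = \frac{3}{Q \frac{1}{Q}} = \frac{3}{1} = 3 \cdot 1 = 3$)
$\left(k{\left(j{\left(-5,3 \right)} \right)} + 112\right) 228 = \left(3 + 112\right) 228 = 115 \cdot 228 = 26220$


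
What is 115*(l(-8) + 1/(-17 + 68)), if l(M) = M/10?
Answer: -4577/51 ≈ -89.745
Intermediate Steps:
l(M) = M/10 (l(M) = M*(1/10) = M/10)
115*(l(-8) + 1/(-17 + 68)) = 115*((1/10)*(-8) + 1/(-17 + 68)) = 115*(-4/5 + 1/51) = 115*(-199/255) = -4577/51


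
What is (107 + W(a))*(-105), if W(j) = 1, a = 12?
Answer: -11340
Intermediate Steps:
(107 + W(a))*(-105) = (107 + 1)*(-105) = 108*(-105) = -11340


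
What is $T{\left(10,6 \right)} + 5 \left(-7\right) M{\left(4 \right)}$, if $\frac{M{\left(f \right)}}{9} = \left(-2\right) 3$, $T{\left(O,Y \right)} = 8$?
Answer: $1898$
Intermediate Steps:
$M{\left(f \right)} = -54$ ($M{\left(f \right)} = 9 \left(\left(-2\right) 3\right) = 9 \left(-6\right) = -54$)
$T{\left(10,6 \right)} + 5 \left(-7\right) M{\left(4 \right)} = 8 + 5 \left(-7\right) \left(-54\right) = 8 - -1890 = 8 + 1890 = 1898$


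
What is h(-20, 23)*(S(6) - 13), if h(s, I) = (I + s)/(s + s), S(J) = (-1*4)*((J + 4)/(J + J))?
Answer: 49/40 ≈ 1.2250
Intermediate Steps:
S(J) = -2*(4 + J)/J (S(J) = -4*(4 + J)/(2*J) = -4*(4 + J)*1/(2*J) = -2*(4 + J)/J)
h(s, I) = (I + s)/(2*s) (h(s, I) = (I + s)/((2*s)) = (I + s)*(1/(2*s)) = (I + s)/(2*s))
h(-20, 23)*(S(6) - 13) = ((½)*(23 - 20)/(-20))*((-2 - 8/6) - 13) = ((½)*(-1/20)*3)*((-2 - 8*⅙) - 13) = -3*((-2 - 4/3) - 13)/40 = -3*(-10/3 - 13)/40 = -3/40*(-49/3) = 49/40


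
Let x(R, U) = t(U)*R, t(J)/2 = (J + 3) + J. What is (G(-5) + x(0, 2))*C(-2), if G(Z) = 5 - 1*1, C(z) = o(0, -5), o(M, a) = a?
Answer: -20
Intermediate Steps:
t(J) = 6 + 4*J (t(J) = 2*((J + 3) + J) = 2*((3 + J) + J) = 2*(3 + 2*J) = 6 + 4*J)
C(z) = -5
x(R, U) = R*(6 + 4*U) (x(R, U) = (6 + 4*U)*R = R*(6 + 4*U))
G(Z) = 4 (G(Z) = 5 - 1 = 4)
(G(-5) + x(0, 2))*C(-2) = (4 + 2*0*(3 + 2*2))*(-5) = (4 + 2*0*(3 + 4))*(-5) = (4 + 2*0*7)*(-5) = (4 + 0)*(-5) = 4*(-5) = -20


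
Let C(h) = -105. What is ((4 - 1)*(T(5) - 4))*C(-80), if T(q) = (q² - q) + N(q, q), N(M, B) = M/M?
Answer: -5355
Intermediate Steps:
N(M, B) = 1
T(q) = 1 + q² - q (T(q) = (q² - q) + 1 = 1 + q² - q)
((4 - 1)*(T(5) - 4))*C(-80) = ((4 - 1)*((1 + 5² - 1*5) - 4))*(-105) = (3*((1 + 25 - 5) - 4))*(-105) = (3*(21 - 4))*(-105) = (3*17)*(-105) = 51*(-105) = -5355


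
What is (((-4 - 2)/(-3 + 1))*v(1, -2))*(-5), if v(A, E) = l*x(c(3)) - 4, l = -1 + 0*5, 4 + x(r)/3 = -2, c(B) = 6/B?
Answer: -210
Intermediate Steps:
x(r) = -18 (x(r) = -12 + 3*(-2) = -12 - 6 = -18)
l = -1 (l = -1 + 0 = -1)
v(A, E) = 14 (v(A, E) = -1*(-18) - 4 = 18 - 4 = 14)
(((-4 - 2)/(-3 + 1))*v(1, -2))*(-5) = (((-4 - 2)/(-3 + 1))*14)*(-5) = (-6/(-2)*14)*(-5) = (-6*(-½)*14)*(-5) = (3*14)*(-5) = 42*(-5) = -210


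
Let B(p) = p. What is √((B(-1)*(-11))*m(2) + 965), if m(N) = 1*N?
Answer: √987 ≈ 31.417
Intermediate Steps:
m(N) = N
√((B(-1)*(-11))*m(2) + 965) = √(-1*(-11)*2 + 965) = √(11*2 + 965) = √(22 + 965) = √987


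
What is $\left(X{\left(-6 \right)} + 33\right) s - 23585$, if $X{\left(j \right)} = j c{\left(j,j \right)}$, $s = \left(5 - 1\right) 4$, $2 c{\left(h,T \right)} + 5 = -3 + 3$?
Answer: $-22817$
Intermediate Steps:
$c{\left(h,T \right)} = - \frac{5}{2}$ ($c{\left(h,T \right)} = - \frac{5}{2} + \frac{-3 + 3}{2} = - \frac{5}{2} + \frac{1}{2} \cdot 0 = - \frac{5}{2} + 0 = - \frac{5}{2}$)
$s = 16$ ($s = 4 \cdot 4 = 16$)
$X{\left(j \right)} = - \frac{5 j}{2}$ ($X{\left(j \right)} = j \left(- \frac{5}{2}\right) = - \frac{5 j}{2}$)
$\left(X{\left(-6 \right)} + 33\right) s - 23585 = \left(\left(- \frac{5}{2}\right) \left(-6\right) + 33\right) 16 - 23585 = \left(15 + 33\right) 16 - 23585 = 48 \cdot 16 - 23585 = 768 - 23585 = -22817$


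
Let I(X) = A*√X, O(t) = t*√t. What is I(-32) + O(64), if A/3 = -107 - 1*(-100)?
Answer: 512 - 84*I*√2 ≈ 512.0 - 118.79*I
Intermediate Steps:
O(t) = t^(3/2)
A = -21 (A = 3*(-107 - 1*(-100)) = 3*(-107 + 100) = 3*(-7) = -21)
I(X) = -21*√X
I(-32) + O(64) = -84*I*√2 + 64^(3/2) = -84*I*√2 + 512 = 512 - 84*I*√2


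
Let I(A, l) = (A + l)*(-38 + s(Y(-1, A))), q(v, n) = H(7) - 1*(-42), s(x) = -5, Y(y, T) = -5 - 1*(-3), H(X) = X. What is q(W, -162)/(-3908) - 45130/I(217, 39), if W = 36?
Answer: 21978581/5377408 ≈ 4.0872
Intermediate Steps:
Y(y, T) = -2 (Y(y, T) = -5 + 3 = -2)
q(v, n) = 49 (q(v, n) = 7 - 1*(-42) = 7 + 42 = 49)
I(A, l) = -43*A - 43*l (I(A, l) = (A + l)*(-38 - 5) = (A + l)*(-43) = -43*A - 43*l)
q(W, -162)/(-3908) - 45130/I(217, 39) = 49/(-3908) - 45130/(-43*217 - 43*39) = 49*(-1/3908) - 45130/(-9331 - 1677) = -49/3908 - 45130/(-11008) = -49/3908 - 45130*(-1/11008) = -49/3908 + 22565/5504 = 21978581/5377408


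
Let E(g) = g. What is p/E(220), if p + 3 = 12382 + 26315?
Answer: 19347/110 ≈ 175.88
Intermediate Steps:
p = 38694 (p = -3 + (12382 + 26315) = -3 + 38697 = 38694)
p/E(220) = 38694/220 = 38694*(1/220) = 19347/110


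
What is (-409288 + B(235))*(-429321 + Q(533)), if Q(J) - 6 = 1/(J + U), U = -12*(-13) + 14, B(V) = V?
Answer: 123455649443532/703 ≈ 1.7561e+11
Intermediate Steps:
U = 170 (U = 156 + 14 = 170)
Q(J) = 6 + 1/(170 + J) (Q(J) = 6 + 1/(J + 170) = 6 + 1/(170 + J))
(-409288 + B(235))*(-429321 + Q(533)) = (-409288 + 235)*(-429321 + (1021 + 6*533)/(170 + 533)) = -409053*(-429321 + (1021 + 3198)/703) = -409053*(-429321 + (1/703)*4219) = -409053*(-429321 + 4219/703) = -409053*(-301808444/703) = 123455649443532/703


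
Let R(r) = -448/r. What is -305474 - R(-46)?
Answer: -7026126/23 ≈ -3.0548e+5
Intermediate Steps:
-305474 - R(-46) = -305474 - (-448)/(-46) = -305474 - (-448)*(-1)/46 = -305474 - 1*224/23 = -305474 - 224/23 = -7026126/23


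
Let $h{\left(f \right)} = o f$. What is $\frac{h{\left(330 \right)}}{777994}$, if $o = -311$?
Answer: $- \frac{51315}{388997} \approx -0.13192$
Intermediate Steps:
$h{\left(f \right)} = - 311 f$
$\frac{h{\left(330 \right)}}{777994} = \frac{\left(-311\right) 330}{777994} = \left(-102630\right) \frac{1}{777994} = - \frac{51315}{388997}$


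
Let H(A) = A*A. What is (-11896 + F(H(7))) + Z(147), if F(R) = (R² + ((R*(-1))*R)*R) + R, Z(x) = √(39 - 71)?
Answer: -127095 + 4*I*√2 ≈ -1.271e+5 + 5.6569*I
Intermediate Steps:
Z(x) = 4*I*√2 (Z(x) = √(-32) = 4*I*√2)
H(A) = A²
F(R) = R + R² - R³ (F(R) = (R² + ((-R)*R)*R) + R = (R² + (-R²)*R) + R = (R² - R³) + R = R + R² - R³)
(-11896 + F(H(7))) + Z(147) = (-11896 + 7²*(1 + 7² - (7²)²)) + 4*I*√2 = (-11896 + 49*(1 + 49 - 1*49²)) + 4*I*√2 = (-11896 + 49*(1 + 49 - 1*2401)) + 4*I*√2 = (-11896 + 49*(1 + 49 - 2401)) + 4*I*√2 = (-11896 + 49*(-2351)) + 4*I*√2 = (-11896 - 115199) + 4*I*√2 = -127095 + 4*I*√2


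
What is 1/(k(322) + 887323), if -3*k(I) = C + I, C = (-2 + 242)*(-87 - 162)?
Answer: 3/2721407 ≈ 1.1024e-6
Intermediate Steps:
C = -59760 (C = 240*(-249) = -59760)
k(I) = 19920 - I/3 (k(I) = -(-59760 + I)/3 = 19920 - I/3)
1/(k(322) + 887323) = 1/((19920 - 1/3*322) + 887323) = 1/((19920 - 322/3) + 887323) = 1/(59438/3 + 887323) = 1/(2721407/3) = 3/2721407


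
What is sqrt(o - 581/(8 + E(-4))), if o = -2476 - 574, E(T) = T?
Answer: I*sqrt(12781)/2 ≈ 56.527*I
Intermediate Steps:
o = -3050
sqrt(o - 581/(8 + E(-4))) = sqrt(-3050 - 581/(8 - 4)) = sqrt(-3050 - 581/4) = sqrt(-12781/4) = I*sqrt(12781)/2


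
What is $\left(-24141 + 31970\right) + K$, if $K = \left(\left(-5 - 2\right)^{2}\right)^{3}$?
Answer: $125478$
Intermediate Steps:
$K = 117649$ ($K = \left(\left(-7\right)^{2}\right)^{3} = 49^{3} = 117649$)
$\left(-24141 + 31970\right) + K = \left(-24141 + 31970\right) + 117649 = 7829 + 117649 = 125478$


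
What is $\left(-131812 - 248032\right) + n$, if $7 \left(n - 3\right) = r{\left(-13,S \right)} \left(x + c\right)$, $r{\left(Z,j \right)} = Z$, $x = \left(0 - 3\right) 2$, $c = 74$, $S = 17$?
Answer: $- \frac{2659771}{7} \approx -3.7997 \cdot 10^{5}$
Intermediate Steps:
$x = -6$ ($x = \left(-3\right) 2 = -6$)
$n = - \frac{863}{7}$ ($n = 3 + \frac{\left(-13\right) \left(-6 + 74\right)}{7} = 3 + \frac{\left(-13\right) 68}{7} = 3 + \frac{1}{7} \left(-884\right) = 3 - \frac{884}{7} = - \frac{863}{7} \approx -123.29$)
$\left(-131812 - 248032\right) + n = \left(-131812 - 248032\right) - \frac{863}{7} = -379844 - \frac{863}{7} = - \frac{2659771}{7}$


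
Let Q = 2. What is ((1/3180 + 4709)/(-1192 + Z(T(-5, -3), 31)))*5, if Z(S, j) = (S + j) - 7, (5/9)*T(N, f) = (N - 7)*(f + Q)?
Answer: -74873105/3645552 ≈ -20.538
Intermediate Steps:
T(N, f) = 9*(-7 + N)*(2 + f)/5 (T(N, f) = 9*((N - 7)*(f + 2))/5 = 9*((-7 + N)*(2 + f))/5 = 9*(-7 + N)*(2 + f)/5)
Z(S, j) = -7 + S + j
((1/3180 + 4709)/(-1192 + Z(T(-5, -3), 31)))*5 = ((1/3180 + 4709)/(-1192 + (-7 + (-126/5 - 63/5*(-3) + (18/5)*(-5) + (9/5)*(-5)*(-3)) + 31)))*5 = ((1/3180 + 4709)/(-1192 + (-7 + (-126/5 + 189/5 - 18 + 27) + 31)))*5 = (14974621/(3180*(-1192 + (-7 + 108/5 + 31))))*5 = (14974621/(3180*(-1192 + 228/5)))*5 = (14974621/(3180*(-5732/5)))*5 = ((14974621/3180)*(-5/5732))*5 = -14974621/3645552*5 = -74873105/3645552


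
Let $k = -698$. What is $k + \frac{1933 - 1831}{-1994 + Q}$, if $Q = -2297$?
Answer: $- \frac{2995220}{4291} \approx -698.02$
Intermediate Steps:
$k + \frac{1933 - 1831}{-1994 + Q} = -698 + \frac{1933 - 1831}{-1994 - 2297} = -698 + \frac{102}{-4291} = -698 + 102 \left(- \frac{1}{4291}\right) = -698 - \frac{102}{4291} = - \frac{2995220}{4291}$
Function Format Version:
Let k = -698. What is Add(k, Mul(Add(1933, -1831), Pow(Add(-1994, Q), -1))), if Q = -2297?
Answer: Rational(-2995220, 4291) ≈ -698.02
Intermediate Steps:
Add(k, Mul(Add(1933, -1831), Pow(Add(-1994, Q), -1))) = Add(-698, Mul(Add(1933, -1831), Pow(Add(-1994, -2297), -1))) = Add(-698, Mul(102, Pow(-4291, -1))) = Add(-698, Mul(102, Rational(-1, 4291))) = Add(-698, Rational(-102, 4291)) = Rational(-2995220, 4291)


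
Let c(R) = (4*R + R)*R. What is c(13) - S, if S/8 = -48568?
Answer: 389389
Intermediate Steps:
c(R) = 5*R**2 (c(R) = (5*R)*R = 5*R**2)
S = -388544 (S = 8*(-48568) = -388544)
c(13) - S = 5*13**2 - 1*(-388544) = 5*169 + 388544 = 845 + 388544 = 389389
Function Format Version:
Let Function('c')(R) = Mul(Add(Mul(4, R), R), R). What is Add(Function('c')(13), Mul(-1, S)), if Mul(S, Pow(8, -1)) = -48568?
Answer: 389389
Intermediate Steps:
Function('c')(R) = Mul(5, Pow(R, 2)) (Function('c')(R) = Mul(Mul(5, R), R) = Mul(5, Pow(R, 2)))
S = -388544 (S = Mul(8, -48568) = -388544)
Add(Function('c')(13), Mul(-1, S)) = Add(Mul(5, Pow(13, 2)), Mul(-1, -388544)) = Add(Mul(5, 169), 388544) = Add(845, 388544) = 389389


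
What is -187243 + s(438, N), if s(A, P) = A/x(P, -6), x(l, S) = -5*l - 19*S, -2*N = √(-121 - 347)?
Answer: (-936215*√13 + 7115088*I)/(-38*I + 5*√13) ≈ -1.8724e+5 - 1.4879*I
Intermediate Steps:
N = -3*I*√13 (N = -√(-121 - 347)/2 = -3*I*√13 ≈ -10.817*I)
x(l, S) = -19*S - 5*l
s(A, P) = A/(114 - 5*P) (s(A, P) = A/(-19*(-6) - 5*P) = A/(114 - 5*P))
-187243 + s(438, N) = -187243 - 1*438/(-114 + 5*(-3*I*√13)) = -187243 - 1*438/(-114 - 15*I*√13) = -187243 - 438/(-114 - 15*I*√13)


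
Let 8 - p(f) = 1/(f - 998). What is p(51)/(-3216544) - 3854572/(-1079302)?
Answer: 5870638519010421/1643813193278368 ≈ 3.5714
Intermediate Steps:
p(f) = 8 - 1/(-998 + f) (p(f) = 8 - 1/(f - 998) = 8 - 1/(-998 + f))
p(51)/(-3216544) - 3854572/(-1079302) = ((-7985 + 8*51)/(-998 + 51))/(-3216544) - 3854572/(-1079302) = ((-7985 + 408)/(-947))*(-1/3216544) - 3854572*(-1/1079302) = -1/947*(-7577)*(-1/3216544) + 1927286/539651 = (7577/947)*(-1/3216544) + 1927286/539651 = -7577/3046067168 + 1927286/539651 = 5870638519010421/1643813193278368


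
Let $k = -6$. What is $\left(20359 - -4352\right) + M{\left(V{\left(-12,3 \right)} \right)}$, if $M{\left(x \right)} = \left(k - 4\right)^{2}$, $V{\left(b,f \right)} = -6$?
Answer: $24811$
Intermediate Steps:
$M{\left(x \right)} = 100$ ($M{\left(x \right)} = \left(-6 - 4\right)^{2} = \left(-10\right)^{2} = 100$)
$\left(20359 - -4352\right) + M{\left(V{\left(-12,3 \right)} \right)} = \left(20359 - -4352\right) + 100 = \left(20359 + 4352\right) + 100 = 24711 + 100 = 24811$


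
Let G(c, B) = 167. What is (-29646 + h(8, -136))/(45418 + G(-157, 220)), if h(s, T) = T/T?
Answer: -5929/9117 ≈ -0.65032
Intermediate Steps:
h(s, T) = 1
(-29646 + h(8, -136))/(45418 + G(-157, 220)) = (-29646 + 1)/(45418 + 167) = -29645/45585 = -29645*1/45585 = -5929/9117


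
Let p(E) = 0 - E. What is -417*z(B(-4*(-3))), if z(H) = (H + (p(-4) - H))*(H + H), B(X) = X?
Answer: -40032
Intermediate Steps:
p(E) = -E
z(H) = 8*H (z(H) = (H + (-1*(-4) - H))*(H + H) = (H + (4 - H))*(2*H) = 4*(2*H) = 8*H)
-417*z(B(-4*(-3))) = -3336*(-4*(-3)) = -3336*12 = -417*96 = -40032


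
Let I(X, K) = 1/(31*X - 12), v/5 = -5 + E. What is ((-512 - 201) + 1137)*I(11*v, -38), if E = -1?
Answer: -212/5121 ≈ -0.041398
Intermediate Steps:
v = -30 (v = 5*(-5 - 1) = 5*(-6) = -30)
I(X, K) = 1/(-12 + 31*X)
((-512 - 201) + 1137)*I(11*v, -38) = ((-512 - 201) + 1137)/(-12 + 31*(11*(-30))) = (-713 + 1137)/(-12 + 31*(-330)) = 424/(-12 - 10230) = 424/(-10242) = 424*(-1/10242) = -212/5121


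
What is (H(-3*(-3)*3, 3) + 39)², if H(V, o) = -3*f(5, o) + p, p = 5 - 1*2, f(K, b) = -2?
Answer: 2304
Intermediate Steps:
p = 3 (p = 5 - 2 = 3)
H(V, o) = 9 (H(V, o) = -3*(-2) + 3 = 6 + 3 = 9)
(H(-3*(-3)*3, 3) + 39)² = (9 + 39)² = 48² = 2304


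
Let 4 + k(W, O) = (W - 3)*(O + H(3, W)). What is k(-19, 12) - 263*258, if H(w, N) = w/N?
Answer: -1294252/19 ≈ -68119.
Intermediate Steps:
k(W, O) = -4 + (-3 + W)*(O + 3/W) (k(W, O) = -4 + (W - 3)*(O + 3/W) = -4 + (-3 + W)*(O + 3/W))
k(-19, 12) - 263*258 = (-1 - 9/(-19) - 3*12 + 12*(-19)) - 263*258 = (-1 - 9*(-1/19) - 36 - 228) - 67854 = (-1 + 9/19 - 36 - 228) - 67854 = -5026/19 - 67854 = -1294252/19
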